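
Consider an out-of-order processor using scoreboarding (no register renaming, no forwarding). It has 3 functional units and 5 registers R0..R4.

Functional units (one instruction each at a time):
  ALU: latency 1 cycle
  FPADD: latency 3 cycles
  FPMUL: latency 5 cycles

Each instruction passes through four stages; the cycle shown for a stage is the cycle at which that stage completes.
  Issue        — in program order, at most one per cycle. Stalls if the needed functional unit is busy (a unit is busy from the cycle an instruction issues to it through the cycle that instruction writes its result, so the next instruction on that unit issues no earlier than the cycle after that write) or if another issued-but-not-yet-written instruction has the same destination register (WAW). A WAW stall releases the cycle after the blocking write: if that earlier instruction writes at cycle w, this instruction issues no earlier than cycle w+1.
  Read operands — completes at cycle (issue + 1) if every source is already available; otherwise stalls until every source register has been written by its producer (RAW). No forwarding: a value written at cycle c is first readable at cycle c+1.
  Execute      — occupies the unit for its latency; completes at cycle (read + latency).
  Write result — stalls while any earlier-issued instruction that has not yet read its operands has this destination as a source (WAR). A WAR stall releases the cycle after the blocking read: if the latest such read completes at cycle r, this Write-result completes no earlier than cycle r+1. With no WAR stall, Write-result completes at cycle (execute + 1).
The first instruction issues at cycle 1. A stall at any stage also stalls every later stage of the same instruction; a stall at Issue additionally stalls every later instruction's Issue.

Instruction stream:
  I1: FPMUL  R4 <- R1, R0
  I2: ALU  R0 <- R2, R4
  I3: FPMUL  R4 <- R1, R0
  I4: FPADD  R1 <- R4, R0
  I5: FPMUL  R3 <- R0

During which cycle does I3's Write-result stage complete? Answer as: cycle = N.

1) issue 1, read 2, done 7, write 8
2) issue 2, read 9, done 10, write 11  <RAW R4: wait I1 write@8>
3) issue 9, read 12, done 17, write 18  <struct: FPMUL busy until I1 writes@8 / RAW R0: wait I2 write@11>
4) issue 10, read 19, done 22, write 23  <RAW R4: wait I3 write@18>
5) issue 19, read 20, done 25, write 26  <struct: FPMUL busy until I3 writes@18>

cycle = 18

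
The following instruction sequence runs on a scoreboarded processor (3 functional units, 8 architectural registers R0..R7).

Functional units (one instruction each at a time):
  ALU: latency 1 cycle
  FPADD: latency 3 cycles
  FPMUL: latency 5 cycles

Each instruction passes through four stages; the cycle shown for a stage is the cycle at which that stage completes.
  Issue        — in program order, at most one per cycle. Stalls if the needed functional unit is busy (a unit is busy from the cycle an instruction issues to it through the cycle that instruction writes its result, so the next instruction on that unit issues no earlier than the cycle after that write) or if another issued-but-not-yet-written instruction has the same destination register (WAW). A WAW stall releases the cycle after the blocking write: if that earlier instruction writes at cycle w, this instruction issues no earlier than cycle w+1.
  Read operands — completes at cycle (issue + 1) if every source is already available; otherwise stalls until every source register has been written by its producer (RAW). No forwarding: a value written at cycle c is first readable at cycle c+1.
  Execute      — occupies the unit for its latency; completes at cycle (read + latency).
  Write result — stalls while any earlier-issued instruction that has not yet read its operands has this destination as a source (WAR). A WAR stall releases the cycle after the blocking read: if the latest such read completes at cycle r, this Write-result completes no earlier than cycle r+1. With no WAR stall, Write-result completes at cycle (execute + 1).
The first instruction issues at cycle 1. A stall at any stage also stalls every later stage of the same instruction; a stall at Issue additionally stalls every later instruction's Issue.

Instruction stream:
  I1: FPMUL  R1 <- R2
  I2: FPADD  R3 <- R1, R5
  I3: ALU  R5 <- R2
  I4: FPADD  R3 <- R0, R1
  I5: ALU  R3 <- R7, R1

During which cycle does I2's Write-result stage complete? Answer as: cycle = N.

cycle = 13

[I1] 1/2/7/8
[I2] 2/9/12/13  (RAW R1: wait I1 write@8)
[I3] 3/4/5/10  (WAR R5: wait I2 read@9)
[I4] 14/15/18/19  (struct: FPADD busy until I2 writes@13)
[I5] 20/21/22/23  (WAW R3: wait I4 write@19)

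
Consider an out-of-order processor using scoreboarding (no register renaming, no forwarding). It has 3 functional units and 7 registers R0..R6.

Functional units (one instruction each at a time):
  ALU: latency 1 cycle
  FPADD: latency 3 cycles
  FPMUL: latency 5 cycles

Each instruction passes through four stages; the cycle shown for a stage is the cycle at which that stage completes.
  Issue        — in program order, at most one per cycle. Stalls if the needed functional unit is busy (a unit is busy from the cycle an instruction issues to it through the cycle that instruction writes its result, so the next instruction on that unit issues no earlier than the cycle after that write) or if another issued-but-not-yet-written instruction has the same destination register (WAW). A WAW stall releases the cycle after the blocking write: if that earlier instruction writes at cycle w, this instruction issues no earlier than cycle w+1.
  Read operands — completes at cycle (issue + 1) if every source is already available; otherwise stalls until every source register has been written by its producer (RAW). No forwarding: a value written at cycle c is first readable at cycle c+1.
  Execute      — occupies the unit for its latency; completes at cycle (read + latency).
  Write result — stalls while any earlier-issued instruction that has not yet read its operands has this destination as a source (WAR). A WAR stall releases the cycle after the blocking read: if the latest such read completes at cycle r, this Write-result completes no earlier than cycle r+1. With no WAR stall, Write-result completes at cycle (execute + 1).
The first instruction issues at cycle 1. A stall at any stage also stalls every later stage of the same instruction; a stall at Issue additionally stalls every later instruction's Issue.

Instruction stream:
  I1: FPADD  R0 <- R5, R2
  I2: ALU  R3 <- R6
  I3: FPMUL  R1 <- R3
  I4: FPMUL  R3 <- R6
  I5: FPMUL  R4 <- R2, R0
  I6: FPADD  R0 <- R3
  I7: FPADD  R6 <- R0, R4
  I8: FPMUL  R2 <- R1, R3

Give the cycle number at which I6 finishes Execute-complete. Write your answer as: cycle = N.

cycle = 26

t=1  I1 issues→FPADD
t=2  I1 reads | I2 issues→ALU
t=3  I2 reads | I3 issues→FPMUL
t=4  I2 exec-done
t=5  I1 exec-done | I2 writes R3
t=6  I1 writes R0 | I3 reads
t=11  I3 exec-done
t=12  I3 writes R1
t=13  I4 issues→FPMUL
t=14  I4 reads
t=19  I4 exec-done
t=20  I4 writes R3
t=21  I5 issues→FPMUL
t=22  I5 reads | I6 issues→FPADD
t=23  I6 reads
t=26  I6 exec-done
t=27  I5 exec-done | I6 writes R0
t=28  I5 writes R4 | I7 issues→FPADD
t=29  I7 reads | I8 issues→FPMUL
t=30  I8 reads
t=32  I7 exec-done
t=33  I7 writes R6
t=35  I8 exec-done
t=36  I8 writes R2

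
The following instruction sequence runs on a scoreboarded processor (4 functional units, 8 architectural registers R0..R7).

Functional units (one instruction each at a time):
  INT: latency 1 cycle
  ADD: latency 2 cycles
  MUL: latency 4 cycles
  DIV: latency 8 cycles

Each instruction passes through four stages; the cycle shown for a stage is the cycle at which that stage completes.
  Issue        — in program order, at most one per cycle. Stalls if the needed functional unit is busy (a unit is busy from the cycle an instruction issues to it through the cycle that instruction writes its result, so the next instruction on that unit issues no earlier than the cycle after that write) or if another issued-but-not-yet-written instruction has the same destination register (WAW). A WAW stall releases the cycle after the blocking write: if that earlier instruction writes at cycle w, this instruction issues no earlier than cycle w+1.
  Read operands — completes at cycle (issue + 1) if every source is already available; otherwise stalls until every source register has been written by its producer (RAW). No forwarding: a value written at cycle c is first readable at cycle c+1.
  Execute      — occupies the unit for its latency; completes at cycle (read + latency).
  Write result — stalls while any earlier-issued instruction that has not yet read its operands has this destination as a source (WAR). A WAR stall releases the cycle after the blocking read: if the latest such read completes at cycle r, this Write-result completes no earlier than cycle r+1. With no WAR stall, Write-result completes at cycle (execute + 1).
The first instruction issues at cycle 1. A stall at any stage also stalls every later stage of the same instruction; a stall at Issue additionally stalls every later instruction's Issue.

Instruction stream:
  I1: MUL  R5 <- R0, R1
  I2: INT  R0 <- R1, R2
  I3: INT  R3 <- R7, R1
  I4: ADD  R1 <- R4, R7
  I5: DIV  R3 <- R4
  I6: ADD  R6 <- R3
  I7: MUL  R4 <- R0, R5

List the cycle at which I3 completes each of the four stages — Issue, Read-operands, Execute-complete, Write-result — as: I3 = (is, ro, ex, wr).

I3 = (6, 7, 8, 9)

[I1] 1/2/6/7
[I2] 2/3/4/5
[I3] 6/7/8/9  (struct: INT busy until I2 writes@5)
[I4] 7/8/10/11
[I5] 10/11/19/20  (WAW R3: wait I3 write@9)
[I6] 12/21/23/24  (struct: ADD busy until I4 writes@11; RAW R3: wait I5 write@20)
[I7] 13/14/18/19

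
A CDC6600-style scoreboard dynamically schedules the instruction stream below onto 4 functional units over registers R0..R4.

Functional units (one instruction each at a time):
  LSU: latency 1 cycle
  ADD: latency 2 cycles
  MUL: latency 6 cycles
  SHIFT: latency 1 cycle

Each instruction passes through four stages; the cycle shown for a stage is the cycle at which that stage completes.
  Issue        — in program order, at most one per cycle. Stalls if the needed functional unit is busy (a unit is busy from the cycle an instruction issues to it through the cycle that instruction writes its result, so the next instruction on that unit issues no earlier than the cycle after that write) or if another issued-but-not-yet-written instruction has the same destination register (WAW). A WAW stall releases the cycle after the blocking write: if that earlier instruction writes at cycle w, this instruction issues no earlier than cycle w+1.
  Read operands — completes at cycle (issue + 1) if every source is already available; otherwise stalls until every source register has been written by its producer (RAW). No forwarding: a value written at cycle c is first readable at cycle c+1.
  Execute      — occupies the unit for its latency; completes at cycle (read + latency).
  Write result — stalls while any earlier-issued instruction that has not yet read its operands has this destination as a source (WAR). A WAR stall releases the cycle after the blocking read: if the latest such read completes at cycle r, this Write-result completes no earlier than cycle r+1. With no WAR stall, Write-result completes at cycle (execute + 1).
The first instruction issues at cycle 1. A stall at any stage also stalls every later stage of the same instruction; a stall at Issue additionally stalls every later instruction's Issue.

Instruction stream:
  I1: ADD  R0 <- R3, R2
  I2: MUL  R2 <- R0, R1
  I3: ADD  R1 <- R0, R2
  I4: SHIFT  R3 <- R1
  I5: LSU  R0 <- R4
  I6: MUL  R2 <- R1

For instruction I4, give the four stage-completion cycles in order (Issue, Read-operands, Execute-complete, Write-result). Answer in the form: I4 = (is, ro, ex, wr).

c1: I1 issues→ADD
c2: I1 reads | I2 issues→MUL
c4: I1 exec-done
c5: I1 writes R0
c6: I2 reads | I3 issues→ADD
c7: I4 issues→SHIFT
c8: I5 issues→LSU
c9: I5 reads
c10: I5 exec-done
c12: I2 exec-done
c13: I2 writes R2
c14: I3 reads | I6 issues→MUL
c15: I5 writes R0
c16: I3 exec-done
c17: I3 writes R1
c18: I4 reads | I6 reads
c19: I4 exec-done
c20: I4 writes R3
c24: I6 exec-done
c25: I6 writes R2

I4 = (7, 18, 19, 20)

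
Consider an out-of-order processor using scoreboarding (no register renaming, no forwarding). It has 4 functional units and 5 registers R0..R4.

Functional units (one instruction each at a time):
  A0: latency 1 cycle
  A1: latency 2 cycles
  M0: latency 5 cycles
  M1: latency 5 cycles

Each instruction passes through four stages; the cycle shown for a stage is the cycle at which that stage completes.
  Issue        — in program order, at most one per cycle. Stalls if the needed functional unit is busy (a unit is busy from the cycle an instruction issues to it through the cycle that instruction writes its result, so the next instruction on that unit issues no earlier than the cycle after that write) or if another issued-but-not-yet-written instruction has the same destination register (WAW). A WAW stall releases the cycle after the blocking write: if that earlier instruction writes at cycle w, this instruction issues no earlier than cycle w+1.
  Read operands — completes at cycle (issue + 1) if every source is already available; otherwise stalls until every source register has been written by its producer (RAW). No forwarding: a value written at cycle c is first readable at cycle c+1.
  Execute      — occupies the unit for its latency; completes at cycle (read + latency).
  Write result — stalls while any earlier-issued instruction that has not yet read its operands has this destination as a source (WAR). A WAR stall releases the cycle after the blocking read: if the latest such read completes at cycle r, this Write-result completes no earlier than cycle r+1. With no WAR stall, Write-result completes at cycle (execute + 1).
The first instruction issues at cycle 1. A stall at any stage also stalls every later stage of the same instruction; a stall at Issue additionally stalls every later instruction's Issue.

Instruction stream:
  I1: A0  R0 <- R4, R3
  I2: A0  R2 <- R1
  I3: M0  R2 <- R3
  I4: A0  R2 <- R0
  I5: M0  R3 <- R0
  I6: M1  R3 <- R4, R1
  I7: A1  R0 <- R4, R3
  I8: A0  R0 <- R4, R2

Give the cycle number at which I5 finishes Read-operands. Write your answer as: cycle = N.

cycle 1: I1→A0
cycle 2: I1 RO
cycle 3: I1 EX
cycle 4: I1 WR R0
cycle 5: I2→A0
cycle 6: I2 RO
cycle 7: I2 EX
cycle 8: I2 WR R2
cycle 9: I3→M0
cycle 10: I3 RO
cycle 15: I3 EX
cycle 16: I3 WR R2
cycle 17: I4→A0
cycle 18: I4 RO · I5→M0
cycle 19: I4 EX · I5 RO
cycle 20: I4 WR R2
cycle 24: I5 EX
cycle 25: I5 WR R3
cycle 26: I6→M1
cycle 27: I6 RO · I7→A1
cycle 32: I6 EX
cycle 33: I6 WR R3
cycle 34: I7 RO
cycle 36: I7 EX
cycle 37: I7 WR R0
cycle 38: I8→A0
cycle 39: I8 RO
cycle 40: I8 EX
cycle 41: I8 WR R0

cycle = 19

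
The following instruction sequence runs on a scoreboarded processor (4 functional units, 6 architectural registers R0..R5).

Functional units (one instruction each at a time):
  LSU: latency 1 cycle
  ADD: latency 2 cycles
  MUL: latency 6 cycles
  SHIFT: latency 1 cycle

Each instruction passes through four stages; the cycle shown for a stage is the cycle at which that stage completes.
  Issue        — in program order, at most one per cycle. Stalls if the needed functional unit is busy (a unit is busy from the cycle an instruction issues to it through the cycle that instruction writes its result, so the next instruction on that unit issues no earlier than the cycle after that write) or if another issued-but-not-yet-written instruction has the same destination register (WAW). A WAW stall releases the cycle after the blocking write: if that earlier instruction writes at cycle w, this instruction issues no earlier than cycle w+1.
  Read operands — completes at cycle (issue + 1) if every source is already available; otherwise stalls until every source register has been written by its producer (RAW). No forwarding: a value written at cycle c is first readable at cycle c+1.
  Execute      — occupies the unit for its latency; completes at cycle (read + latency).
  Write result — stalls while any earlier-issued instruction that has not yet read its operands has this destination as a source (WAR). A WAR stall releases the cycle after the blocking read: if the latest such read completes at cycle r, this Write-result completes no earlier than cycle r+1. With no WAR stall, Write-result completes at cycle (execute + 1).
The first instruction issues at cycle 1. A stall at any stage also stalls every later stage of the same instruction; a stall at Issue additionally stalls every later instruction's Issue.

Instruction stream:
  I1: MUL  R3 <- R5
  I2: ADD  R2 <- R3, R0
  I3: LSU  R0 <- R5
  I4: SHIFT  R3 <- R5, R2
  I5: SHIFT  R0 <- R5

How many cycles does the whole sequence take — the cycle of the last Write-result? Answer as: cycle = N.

cycle = 20

1) issue 1, read 2, done 8, write 9
2) issue 2, read 10, done 12, write 13  <RAW R3: wait I1 write@9>
3) issue 3, read 4, done 5, write 11  <WAR R0: wait I2 read@10>
4) issue 10, read 14, done 15, write 16  <WAW R3: wait I1 write@9 / RAW R2: wait I2 write@13>
5) issue 17, read 18, done 19, write 20  <struct: SHIFT busy until I4 writes@16>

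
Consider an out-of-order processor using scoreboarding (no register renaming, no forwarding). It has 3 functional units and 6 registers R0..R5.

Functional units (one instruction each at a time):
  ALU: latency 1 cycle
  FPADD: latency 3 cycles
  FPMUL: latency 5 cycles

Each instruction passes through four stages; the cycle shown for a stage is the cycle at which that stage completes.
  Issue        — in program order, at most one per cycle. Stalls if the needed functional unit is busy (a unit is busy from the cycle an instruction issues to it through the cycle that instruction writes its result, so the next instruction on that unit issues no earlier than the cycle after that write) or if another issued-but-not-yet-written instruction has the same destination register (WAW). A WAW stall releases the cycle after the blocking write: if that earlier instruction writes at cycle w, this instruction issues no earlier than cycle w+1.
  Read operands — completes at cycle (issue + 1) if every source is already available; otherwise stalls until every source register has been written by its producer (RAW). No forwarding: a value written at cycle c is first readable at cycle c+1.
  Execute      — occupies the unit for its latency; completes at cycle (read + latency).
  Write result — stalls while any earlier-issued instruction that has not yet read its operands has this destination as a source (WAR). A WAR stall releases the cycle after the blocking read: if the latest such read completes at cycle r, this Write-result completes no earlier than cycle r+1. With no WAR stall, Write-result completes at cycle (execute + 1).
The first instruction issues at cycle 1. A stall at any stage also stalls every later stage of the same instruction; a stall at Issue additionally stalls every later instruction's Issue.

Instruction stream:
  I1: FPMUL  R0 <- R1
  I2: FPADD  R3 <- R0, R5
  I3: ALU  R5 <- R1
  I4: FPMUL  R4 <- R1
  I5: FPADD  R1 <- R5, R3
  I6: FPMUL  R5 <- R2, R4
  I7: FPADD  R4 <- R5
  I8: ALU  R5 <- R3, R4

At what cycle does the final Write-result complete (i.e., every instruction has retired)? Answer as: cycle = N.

I1  is:1  ro:2  ex:7  wr:8
I2  is:2  ro:9  ex:12  wr:13  — RAW R0: wait I1 write@8
I3  is:3  ro:4  ex:5  wr:10  — WAR R5: wait I2 read@9
I4  is:9  ro:10  ex:15  wr:16  — struct: FPMUL busy until I1 writes@8
I5  is:14  ro:15  ex:18  wr:19  — struct: FPADD busy until I2 writes@13
I6  is:17  ro:18  ex:23  wr:24  — struct: FPMUL busy until I4 writes@16
I7  is:20  ro:25  ex:28  wr:29  — struct: FPADD busy until I5 writes@19, RAW R5: wait I6 write@24
I8  is:25  ro:30  ex:31  wr:32  — WAW R5: wait I6 write@24, RAW R4: wait I7 write@29

cycle = 32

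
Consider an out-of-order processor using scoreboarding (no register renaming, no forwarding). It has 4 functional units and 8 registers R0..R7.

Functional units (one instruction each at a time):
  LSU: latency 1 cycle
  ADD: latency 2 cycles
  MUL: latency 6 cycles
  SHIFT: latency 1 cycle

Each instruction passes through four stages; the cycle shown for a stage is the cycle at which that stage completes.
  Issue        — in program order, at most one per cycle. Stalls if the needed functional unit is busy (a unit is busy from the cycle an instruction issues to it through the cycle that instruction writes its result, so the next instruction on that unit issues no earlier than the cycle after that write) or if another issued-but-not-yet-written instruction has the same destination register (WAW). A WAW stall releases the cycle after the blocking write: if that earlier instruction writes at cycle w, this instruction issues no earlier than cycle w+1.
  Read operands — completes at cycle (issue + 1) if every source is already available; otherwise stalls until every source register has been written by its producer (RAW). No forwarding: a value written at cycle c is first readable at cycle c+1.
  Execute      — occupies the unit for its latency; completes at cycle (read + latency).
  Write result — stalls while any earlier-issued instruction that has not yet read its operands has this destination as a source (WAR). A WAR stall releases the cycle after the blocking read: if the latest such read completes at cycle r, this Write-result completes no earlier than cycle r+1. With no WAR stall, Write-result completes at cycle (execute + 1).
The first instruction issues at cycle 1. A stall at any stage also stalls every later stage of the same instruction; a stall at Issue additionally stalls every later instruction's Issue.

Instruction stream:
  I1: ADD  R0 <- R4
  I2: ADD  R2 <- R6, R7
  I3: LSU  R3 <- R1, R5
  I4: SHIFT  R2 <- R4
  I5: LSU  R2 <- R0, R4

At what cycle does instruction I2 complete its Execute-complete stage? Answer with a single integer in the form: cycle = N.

I1  is:1  ro:2  ex:4  wr:5
I2  is:6  ro:7  ex:9  wr:10  — struct: ADD busy until I1 writes@5
I3  is:7  ro:8  ex:9  wr:10
I4  is:11  ro:12  ex:13  wr:14  — WAW R2: wait I2 write@10
I5  is:15  ro:16  ex:17  wr:18  — WAW R2: wait I4 write@14

cycle = 9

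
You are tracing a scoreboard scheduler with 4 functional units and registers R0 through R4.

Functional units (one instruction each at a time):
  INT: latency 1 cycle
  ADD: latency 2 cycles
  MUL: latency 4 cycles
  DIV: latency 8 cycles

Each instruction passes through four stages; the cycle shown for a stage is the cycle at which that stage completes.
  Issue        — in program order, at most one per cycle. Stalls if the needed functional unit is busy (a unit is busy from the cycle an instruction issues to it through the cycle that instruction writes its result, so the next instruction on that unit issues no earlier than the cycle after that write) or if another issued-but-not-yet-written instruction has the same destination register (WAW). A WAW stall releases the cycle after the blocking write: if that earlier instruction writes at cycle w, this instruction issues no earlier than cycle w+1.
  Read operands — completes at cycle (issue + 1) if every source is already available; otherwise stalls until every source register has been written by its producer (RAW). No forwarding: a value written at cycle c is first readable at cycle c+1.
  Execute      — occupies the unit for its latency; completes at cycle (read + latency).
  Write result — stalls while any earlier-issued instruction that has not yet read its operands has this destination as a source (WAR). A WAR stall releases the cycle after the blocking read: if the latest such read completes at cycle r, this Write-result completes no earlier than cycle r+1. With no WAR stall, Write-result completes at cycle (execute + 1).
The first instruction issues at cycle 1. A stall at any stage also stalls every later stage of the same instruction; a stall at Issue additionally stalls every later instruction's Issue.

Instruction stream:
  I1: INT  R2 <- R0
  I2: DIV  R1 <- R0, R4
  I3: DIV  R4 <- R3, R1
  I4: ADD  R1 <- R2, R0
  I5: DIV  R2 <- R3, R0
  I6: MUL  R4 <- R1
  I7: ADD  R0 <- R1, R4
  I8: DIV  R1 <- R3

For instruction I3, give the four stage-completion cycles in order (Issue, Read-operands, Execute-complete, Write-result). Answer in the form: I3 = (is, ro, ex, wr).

I3 = (13, 14, 22, 23)

cycle 1: issue I1 (INT)
cycle 2: I1 read-ops; issue I2 (DIV)
cycle 3: I1 finished on INT; I2 read-ops
cycle 4: I1→R2
cycle 11: I2 finished on DIV
cycle 12: I2→R1
cycle 13: issue I3 (DIV)
cycle 14: I3 read-ops; issue I4 (ADD)
cycle 15: I4 read-ops
cycle 17: I4 finished on ADD
cycle 18: I4→R1
cycle 22: I3 finished on DIV
cycle 23: I3→R4
cycle 24: issue I5 (DIV)
cycle 25: I5 read-ops; issue I6 (MUL)
cycle 26: I6 read-ops; issue I7 (ADD)
cycle 30: I6 finished on MUL
cycle 31: I6→R4
cycle 32: I7 read-ops
cycle 33: I5 finished on DIV
cycle 34: I5→R2; I7 finished on ADD
cycle 35: I7→R0; issue I8 (DIV)
cycle 36: I8 read-ops
cycle 44: I8 finished on DIV
cycle 45: I8→R1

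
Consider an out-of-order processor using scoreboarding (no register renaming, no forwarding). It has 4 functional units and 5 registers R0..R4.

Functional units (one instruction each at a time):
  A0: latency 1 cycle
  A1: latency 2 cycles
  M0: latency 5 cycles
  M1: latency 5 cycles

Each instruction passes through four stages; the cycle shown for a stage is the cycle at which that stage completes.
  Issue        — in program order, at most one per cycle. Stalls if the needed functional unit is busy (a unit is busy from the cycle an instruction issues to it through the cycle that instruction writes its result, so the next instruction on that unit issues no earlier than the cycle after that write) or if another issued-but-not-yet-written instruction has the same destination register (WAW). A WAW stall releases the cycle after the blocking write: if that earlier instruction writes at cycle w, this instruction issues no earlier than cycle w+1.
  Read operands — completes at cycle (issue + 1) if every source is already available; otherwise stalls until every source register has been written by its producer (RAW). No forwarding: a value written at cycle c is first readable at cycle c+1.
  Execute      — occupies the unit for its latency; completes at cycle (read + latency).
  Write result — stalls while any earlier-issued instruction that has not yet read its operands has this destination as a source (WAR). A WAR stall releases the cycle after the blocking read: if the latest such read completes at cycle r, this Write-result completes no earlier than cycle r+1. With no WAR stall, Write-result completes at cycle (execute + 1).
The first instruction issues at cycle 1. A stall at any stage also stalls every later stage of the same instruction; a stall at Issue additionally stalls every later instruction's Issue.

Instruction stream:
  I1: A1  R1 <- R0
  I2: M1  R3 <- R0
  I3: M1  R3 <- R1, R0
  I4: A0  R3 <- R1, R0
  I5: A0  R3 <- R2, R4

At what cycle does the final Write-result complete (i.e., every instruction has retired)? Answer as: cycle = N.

  I1 | 1 | 2 | 4 | 5
  I2 | 2 | 3 | 8 | 9
  I3 | 10 | 11 | 16 | 17   struct: M1 busy until I2 writes@9
  I4 | 18 | 19 | 20 | 21   WAW R3: wait I3 write@17
  I5 | 22 | 23 | 24 | 25   struct: A0 busy until I4 writes@21

cycle = 25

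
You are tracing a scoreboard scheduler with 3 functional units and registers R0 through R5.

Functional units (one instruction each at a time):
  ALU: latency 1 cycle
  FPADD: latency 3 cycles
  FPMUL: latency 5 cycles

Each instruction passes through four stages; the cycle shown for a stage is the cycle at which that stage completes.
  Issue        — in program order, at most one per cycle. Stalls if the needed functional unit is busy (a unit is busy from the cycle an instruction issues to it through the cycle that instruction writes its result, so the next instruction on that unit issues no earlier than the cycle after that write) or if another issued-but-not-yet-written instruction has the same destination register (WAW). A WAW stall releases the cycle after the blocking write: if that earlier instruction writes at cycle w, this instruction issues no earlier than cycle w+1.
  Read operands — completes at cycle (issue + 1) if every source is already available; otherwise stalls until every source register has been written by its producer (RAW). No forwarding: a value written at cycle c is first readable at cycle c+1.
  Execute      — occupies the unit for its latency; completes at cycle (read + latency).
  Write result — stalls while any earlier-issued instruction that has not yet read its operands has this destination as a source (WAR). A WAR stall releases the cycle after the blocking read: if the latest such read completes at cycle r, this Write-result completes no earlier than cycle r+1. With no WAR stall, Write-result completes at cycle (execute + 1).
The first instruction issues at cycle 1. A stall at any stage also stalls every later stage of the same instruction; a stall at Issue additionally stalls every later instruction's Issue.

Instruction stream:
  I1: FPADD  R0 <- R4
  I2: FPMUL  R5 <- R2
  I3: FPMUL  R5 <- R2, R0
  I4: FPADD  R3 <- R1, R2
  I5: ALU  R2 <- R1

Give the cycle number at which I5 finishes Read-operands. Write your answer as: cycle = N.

cycle = 13

[I1] 1/2/5/6
[I2] 2/3/8/9
[I3] 10/11/16/17  (struct: FPMUL busy until I2 writes@9)
[I4] 11/12/15/16
[I5] 12/13/14/15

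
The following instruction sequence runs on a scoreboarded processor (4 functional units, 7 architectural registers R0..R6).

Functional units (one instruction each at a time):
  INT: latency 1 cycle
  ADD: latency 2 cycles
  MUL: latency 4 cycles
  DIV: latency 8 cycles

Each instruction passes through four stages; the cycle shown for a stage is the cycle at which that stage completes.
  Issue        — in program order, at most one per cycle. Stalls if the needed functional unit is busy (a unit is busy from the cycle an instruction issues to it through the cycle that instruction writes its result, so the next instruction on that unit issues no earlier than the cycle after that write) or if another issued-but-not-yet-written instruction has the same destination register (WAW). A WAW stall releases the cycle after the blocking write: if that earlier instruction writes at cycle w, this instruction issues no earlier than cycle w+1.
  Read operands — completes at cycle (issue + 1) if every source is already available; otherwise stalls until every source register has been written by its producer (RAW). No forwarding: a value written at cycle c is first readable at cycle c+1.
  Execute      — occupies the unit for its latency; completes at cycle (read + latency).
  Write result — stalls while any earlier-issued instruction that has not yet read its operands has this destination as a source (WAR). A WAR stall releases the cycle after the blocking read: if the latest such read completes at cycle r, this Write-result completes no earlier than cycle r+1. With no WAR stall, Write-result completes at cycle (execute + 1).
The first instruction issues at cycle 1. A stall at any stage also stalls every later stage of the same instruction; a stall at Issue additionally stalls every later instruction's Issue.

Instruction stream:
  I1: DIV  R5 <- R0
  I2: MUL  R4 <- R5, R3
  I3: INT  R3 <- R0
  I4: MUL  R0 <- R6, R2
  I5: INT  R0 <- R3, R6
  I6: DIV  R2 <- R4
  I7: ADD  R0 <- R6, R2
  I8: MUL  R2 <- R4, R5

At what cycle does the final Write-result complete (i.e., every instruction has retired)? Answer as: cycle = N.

cycle = 43

cycle 1: issue I1 (DIV)
cycle 2: I1 read-ops | issue I2 (MUL)
cycle 3: issue I3 (INT)
cycle 4: I3 read-ops
cycle 5: I3 finished on INT
cycle 10: I1 finished on DIV
cycle 11: I1→R5
cycle 12: I2 read-ops
cycle 13: I3→R3
cycle 16: I2 finished on MUL
cycle 17: I2→R4
cycle 18: issue I4 (MUL)
cycle 19: I4 read-ops
cycle 23: I4 finished on MUL
cycle 24: I4→R0
cycle 25: issue I5 (INT)
cycle 26: I5 read-ops | issue I6 (DIV)
cycle 27: I5 finished on INT | I6 read-ops
cycle 28: I5→R0
cycle 29: issue I7 (ADD)
cycle 35: I6 finished on DIV
cycle 36: I6→R2
cycle 37: I7 read-ops | issue I8 (MUL)
cycle 38: I8 read-ops
cycle 39: I7 finished on ADD
cycle 40: I7→R0
cycle 42: I8 finished on MUL
cycle 43: I8→R2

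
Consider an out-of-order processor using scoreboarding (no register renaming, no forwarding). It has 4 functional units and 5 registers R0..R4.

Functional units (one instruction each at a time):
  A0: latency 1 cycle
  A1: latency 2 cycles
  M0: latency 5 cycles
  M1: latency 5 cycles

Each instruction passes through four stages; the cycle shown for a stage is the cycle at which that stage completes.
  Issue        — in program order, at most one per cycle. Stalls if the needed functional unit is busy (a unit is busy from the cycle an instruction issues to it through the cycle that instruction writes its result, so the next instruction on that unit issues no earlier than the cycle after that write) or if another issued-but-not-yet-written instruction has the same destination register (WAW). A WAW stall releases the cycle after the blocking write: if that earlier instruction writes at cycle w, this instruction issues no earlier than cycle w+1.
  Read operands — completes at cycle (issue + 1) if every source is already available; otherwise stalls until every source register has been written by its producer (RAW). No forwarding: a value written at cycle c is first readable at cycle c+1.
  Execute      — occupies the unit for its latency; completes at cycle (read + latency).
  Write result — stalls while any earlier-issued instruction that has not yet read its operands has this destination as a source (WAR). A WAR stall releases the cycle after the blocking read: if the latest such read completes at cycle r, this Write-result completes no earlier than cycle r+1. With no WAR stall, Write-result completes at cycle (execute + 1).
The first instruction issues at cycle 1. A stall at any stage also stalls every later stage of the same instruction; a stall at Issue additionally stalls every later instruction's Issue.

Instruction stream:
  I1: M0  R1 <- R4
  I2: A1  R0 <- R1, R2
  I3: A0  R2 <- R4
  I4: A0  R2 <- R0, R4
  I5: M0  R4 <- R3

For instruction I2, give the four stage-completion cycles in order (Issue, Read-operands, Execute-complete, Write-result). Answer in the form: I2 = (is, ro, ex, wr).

I2 = (2, 9, 11, 12)

1) issue 1, read 2, done 7, write 8
2) issue 2, read 9, done 11, write 12  <RAW R1: wait I1 write@8>
3) issue 3, read 4, done 5, write 10  <WAR R2: wait I2 read@9>
4) issue 11, read 13, done 14, write 15  <struct: A0 busy until I3 writes@10 / RAW R0: wait I2 write@12>
5) issue 12, read 13, done 18, write 19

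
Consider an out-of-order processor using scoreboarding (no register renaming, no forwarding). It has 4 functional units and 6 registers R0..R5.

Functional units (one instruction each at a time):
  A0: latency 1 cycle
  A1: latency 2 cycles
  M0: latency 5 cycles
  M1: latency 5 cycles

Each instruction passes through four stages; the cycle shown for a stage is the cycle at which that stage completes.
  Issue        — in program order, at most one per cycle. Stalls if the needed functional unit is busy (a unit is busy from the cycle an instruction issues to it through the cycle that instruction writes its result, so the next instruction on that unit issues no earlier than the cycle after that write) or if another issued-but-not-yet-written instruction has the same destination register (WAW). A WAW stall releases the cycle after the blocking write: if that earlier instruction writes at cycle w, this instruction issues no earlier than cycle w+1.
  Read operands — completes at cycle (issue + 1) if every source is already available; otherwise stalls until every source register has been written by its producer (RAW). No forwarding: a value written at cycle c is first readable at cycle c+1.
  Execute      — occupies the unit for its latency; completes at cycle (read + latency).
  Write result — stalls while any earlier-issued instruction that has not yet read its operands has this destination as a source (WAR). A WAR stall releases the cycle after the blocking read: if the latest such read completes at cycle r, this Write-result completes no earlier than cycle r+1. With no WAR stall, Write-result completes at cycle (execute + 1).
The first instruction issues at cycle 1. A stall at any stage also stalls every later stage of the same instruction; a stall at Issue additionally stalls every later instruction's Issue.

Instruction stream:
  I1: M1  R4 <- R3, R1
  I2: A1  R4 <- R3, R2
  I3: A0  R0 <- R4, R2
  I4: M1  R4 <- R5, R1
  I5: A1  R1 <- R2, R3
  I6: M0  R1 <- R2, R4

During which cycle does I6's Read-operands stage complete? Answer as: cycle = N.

cycle = 22

t=1  I1 issues→M1
t=2  I1 reads
t=7  I1 exec-done
t=8  I1 writes R4
t=9  I2 issues→A1
t=10  I2 reads · I3 issues→A0
t=12  I2 exec-done
t=13  I2 writes R4
t=14  I3 reads · I4 issues→M1
t=15  I3 exec-done · I4 reads · I5 issues→A1
t=16  I3 writes R0 · I5 reads
t=18  I5 exec-done
t=19  I5 writes R1
t=20  I4 exec-done · I6 issues→M0
t=21  I4 writes R4
t=22  I6 reads
t=27  I6 exec-done
t=28  I6 writes R1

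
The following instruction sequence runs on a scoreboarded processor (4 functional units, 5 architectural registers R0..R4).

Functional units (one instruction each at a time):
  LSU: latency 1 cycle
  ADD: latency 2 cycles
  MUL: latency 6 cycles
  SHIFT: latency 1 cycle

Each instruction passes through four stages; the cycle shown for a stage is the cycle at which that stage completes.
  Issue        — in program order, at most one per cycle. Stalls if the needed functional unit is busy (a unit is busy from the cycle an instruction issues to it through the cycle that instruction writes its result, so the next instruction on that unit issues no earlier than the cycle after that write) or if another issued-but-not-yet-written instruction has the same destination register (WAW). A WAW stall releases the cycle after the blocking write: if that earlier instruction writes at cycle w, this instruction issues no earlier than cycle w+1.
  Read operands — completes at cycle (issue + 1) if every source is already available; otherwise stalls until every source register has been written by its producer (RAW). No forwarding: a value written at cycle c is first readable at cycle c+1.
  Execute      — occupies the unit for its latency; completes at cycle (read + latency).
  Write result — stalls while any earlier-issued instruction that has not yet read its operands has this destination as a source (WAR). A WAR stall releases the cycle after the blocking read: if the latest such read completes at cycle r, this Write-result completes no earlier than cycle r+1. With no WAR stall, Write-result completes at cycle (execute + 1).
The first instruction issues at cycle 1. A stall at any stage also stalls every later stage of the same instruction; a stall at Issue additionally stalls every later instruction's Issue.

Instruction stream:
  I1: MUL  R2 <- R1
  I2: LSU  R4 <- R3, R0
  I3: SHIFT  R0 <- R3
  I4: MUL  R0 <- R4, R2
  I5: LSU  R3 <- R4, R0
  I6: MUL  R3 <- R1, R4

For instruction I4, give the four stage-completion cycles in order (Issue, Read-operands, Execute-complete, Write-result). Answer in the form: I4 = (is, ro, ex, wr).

I1 -> (1, 2, 8, 9)
I2 -> (2, 3, 4, 5)
I3 -> (3, 4, 5, 6)
I4 -> (10, 11, 17, 18)  // struct: MUL busy until I1 writes@9
I5 -> (11, 19, 20, 21)  // RAW R0: wait I4 write@18
I6 -> (22, 23, 29, 30)  // WAW R3: wait I5 write@21

I4 = (10, 11, 17, 18)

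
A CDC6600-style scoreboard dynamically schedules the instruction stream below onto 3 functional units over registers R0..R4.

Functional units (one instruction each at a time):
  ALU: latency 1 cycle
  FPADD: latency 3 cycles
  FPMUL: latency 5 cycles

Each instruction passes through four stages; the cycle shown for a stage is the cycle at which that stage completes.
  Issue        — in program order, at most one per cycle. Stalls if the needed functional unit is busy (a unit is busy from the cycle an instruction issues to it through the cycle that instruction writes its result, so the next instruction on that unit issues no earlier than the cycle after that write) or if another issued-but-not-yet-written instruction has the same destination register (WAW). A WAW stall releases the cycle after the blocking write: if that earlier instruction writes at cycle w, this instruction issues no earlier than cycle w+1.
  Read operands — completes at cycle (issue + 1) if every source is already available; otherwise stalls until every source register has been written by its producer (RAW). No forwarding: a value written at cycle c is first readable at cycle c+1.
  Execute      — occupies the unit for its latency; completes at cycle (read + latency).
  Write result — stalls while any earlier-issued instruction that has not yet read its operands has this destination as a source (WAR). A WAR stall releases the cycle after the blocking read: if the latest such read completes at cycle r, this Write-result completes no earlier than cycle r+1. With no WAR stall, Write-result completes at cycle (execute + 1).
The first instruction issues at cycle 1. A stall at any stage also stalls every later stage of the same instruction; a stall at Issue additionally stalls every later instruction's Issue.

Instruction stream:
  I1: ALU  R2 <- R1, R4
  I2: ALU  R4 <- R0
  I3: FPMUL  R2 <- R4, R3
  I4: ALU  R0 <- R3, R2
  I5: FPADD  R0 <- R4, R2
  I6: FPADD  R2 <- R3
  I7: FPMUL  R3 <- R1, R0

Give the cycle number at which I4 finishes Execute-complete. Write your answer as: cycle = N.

cycle = 17

[1] I1 issues→ALU
[2] I1 reads
[3] I1 exec-done
[4] I1 writes R2
[5] I2 issues→ALU
[6] I2 reads | I3 issues→FPMUL
[7] I2 exec-done
[8] I2 writes R4
[9] I3 reads | I4 issues→ALU
[14] I3 exec-done
[15] I3 writes R2
[16] I4 reads
[17] I4 exec-done
[18] I4 writes R0
[19] I5 issues→FPADD
[20] I5 reads
[23] I5 exec-done
[24] I5 writes R0
[25] I6 issues→FPADD
[26] I6 reads | I7 issues→FPMUL
[27] I7 reads
[29] I6 exec-done
[30] I6 writes R2
[32] I7 exec-done
[33] I7 writes R3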